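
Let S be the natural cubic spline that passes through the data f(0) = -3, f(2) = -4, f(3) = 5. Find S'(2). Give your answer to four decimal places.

5.8333

Put M_i = S'' at the i-th knot. Here h = (2, 1) and Δ = (-1/2, 9), so the interior equations h_(i-1)·M_(i-1) + 2(h_(i-1)+h_i)·M_i + h_i·M_(i+1) = 6(Δ_i − Δ_(i-1)) read
  2·M_0 + 6·M_1 + 1·M_2 = 6(Δ_1 - Δ_0) = 57
Natural end conditions: M_0 = M_2 = 0.
Solving: M_0 = 0, M_1 = 19/2, M_2 = 0.
On [2, 3], S'(x) = b_1 + 2c_1·(x - 2) + 3d_1·(x - 2)² with b_1 = Δ_1 - h_1(2M_1 + M_2)/6 = 35/6, c_1 = M_1/2 = 19/4, d_1 = (M_2 - M_1)/(6h_1) = -19/12. So S'(2) = 35/6.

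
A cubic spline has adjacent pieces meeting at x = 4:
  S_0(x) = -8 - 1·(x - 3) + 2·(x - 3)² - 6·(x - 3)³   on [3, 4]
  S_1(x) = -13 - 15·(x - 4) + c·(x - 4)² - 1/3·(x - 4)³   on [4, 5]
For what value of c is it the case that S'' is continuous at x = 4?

S_0''(x) = 4 - 36·(x - 3), so S_0''(4) = -32. On the right, S_1''(4) = 2c, so c = -16.

-16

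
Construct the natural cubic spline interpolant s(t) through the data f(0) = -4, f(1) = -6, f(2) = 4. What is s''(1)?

18

With σ_i denoting the second derivative at x_i, h_i = 1, 1, and Δ_i = (y_(i+1) − y_i)/h_i = -2, 10:
  1·σ_0 + 4·σ_1 + 1·σ_2 = 6(Δ_1 - Δ_0) = 72
Natural end conditions: σ_0 = σ_2 = 0.
Solving: σ_0 = 0, σ_1 = 18, σ_2 = 0.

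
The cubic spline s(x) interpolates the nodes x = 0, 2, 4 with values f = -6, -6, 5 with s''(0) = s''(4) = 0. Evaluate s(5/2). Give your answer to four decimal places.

Put m_i = s'' at the i-th knot. Here h = (2, 2) and Δ = (0, 11/2), so the interior equations h_(i-1)·m_(i-1) + 2(h_(i-1)+h_i)·m_i + h_i·m_(i+1) = 6(Δ_i − Δ_(i-1)) read
  2·m_0 + 8·m_1 + 2·m_2 = 6(Δ_1 - Δ_0) = 33
Natural end conditions: m_0 = m_2 = 0.
Solving: m_0 = 0, m_1 = 33/8, m_2 = 0.
On [2, 4], s(x) = -6 + 11/4·(x - 2) + 33/16·(x - 2)² - 11/32·(x - 2)³.
With (x - 2) = 1/2: s(5/2) = -1063/256.

-4.1523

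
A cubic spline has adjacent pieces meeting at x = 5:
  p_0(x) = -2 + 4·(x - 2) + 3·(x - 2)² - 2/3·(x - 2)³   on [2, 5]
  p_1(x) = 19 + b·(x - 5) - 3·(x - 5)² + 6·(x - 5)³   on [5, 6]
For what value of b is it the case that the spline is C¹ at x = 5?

4

p_0'(x) = 4 + 6·(x - 2) - 2·(x - 2)², so p_0'(5) = 4. On the right, p_1'(5) = b, so b = 4.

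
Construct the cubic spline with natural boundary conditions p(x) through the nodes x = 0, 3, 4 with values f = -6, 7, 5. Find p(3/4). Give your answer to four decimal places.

-1.0801

Let M_i = p''(x_i). Step sizes h_i = 3, 1; slopes of the chords Δ_i = (y_(i+1) - y_i)/h_i = 13/3, -2.
  3·M_0 + 8·M_1 + 1·M_2 = 6(Δ_1 - Δ_0) = -38
Natural end conditions: M_0 = M_2 = 0.
Solving: M_0 = 0, M_1 = -19/4, M_2 = 0.
On [0, 3], p(x) = -6 + 161/24·x + 0·x² - 19/72·x³.
With x = 3/4: p(3/4) = -553/512.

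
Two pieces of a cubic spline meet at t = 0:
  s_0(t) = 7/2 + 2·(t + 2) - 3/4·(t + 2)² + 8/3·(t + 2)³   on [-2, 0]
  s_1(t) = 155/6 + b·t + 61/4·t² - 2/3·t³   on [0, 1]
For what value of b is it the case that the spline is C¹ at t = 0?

s_0'(t) = 2 - 3/2·(t + 2) + 8·(t + 2)², so s_0'(0) = 31. On the right, s_1'(0) = b, so b = 31.

31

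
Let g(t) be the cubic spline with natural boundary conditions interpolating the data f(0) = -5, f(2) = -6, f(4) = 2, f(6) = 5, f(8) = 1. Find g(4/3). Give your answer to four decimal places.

Let M_i = g''(x_i). Step sizes h_i = 2, 2, 2, 2; slopes of the chords Δ_i = (y_(i+1) - y_i)/h_i = -1/2, 4, 3/2, -2.
  2·M_0 + 8·M_1 + 2·M_2 = 6(Δ_1 - Δ_0) = 27
  2·M_1 + 8·M_2 + 2·M_3 = 6(Δ_2 - Δ_1) = -15
  2·M_2 + 8·M_3 + 2·M_4 = 6(Δ_3 - Δ_2) = -21
Natural end conditions: M_0 = M_4 = 0.
Hence M_0 = 0, M_1 = 111/28, M_2 = -33/14, M_3 = -57/28, M_4 = 0.
On [0, 2], g(t) = -5 - 51/28·t + 0·t² + 37/112·t³.
With t = 4/3: g(4/3) = -1256/189.

-6.6455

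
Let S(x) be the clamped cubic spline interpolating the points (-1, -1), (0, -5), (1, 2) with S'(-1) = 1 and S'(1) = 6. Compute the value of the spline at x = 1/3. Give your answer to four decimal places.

-3.5556

With σ_i denoting the second derivative at x_i, h_i = 1, 1, and Δ_i = (y_(i+1) − y_i)/h_i = -4, 7:
  1·σ_0 + 4·σ_1 + 1·σ_2 = 6(Δ_1 - Δ_0) = 66
Clamped end conditions give two more equations: 2h_0·σ_0 + h_0·σ_1 = 6(Δ_0 - S'(-1)) = -30 and h_1·σ_1 + 2h_1·σ_2 = 6(S'(1) - Δ_1) = -6.
Forward elimination and back-substitution give σ_0 = -29, σ_1 = 28, σ_2 = -17.
On [0, 1], S(x) = -5 + 1/2·x + 14·x² - 15/2·x³.
With x = 1/3: S(1/3) = -32/9.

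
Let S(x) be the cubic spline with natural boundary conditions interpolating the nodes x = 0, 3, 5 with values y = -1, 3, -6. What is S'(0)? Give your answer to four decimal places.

3.0833

Write m_i for S''(x_i). With h_i = 3, 2 and divided differences Δ_i = 4/3, -9/2, the continuity of S' gives the tridiagonal system
  3·m_0 + 10·m_1 + 2·m_2 = 6(Δ_1 - Δ_0) = -35
Natural end conditions: m_0 = m_2 = 0.
Solving: m_0 = 0, m_1 = -7/2, m_2 = 0.
On [0, 3], S'(x) = b_0 + 2c_0·x + 3d_0·x² with b_0 = Δ_0 - h_0(2m_0 + m_1)/6 = 37/12, c_0 = m_0/2 = 0, d_0 = (m_1 - m_0)/(6h_0) = -7/36. So S'(0) = 37/12.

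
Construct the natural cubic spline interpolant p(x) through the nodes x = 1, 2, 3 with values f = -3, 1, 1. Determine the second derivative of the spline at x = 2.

Write M_i for p''(x_i). With h_i = 1, 1 and divided differences Δ_i = 4, 0, the continuity of p' gives the tridiagonal system
  1·M_0 + 4·M_1 + 1·M_2 = 6(Δ_1 - Δ_0) = -24
Natural end conditions: M_0 = M_2 = 0.
Forward elimination and back-substitution give M_0 = 0, M_1 = -6, M_2 = 0.

-6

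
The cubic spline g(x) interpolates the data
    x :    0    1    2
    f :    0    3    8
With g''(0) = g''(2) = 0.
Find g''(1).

3

Put M_i = g'' at the i-th knot. Here h = (1, 1) and Δ = (3, 5), so the interior equations h_(i-1)·M_(i-1) + 2(h_(i-1)+h_i)·M_i + h_i·M_(i+1) = 6(Δ_i − Δ_(i-1)) read
  1·M_0 + 4·M_1 + 1·M_2 = 6(Δ_1 - Δ_0) = 12
Natural end conditions: M_0 = M_2 = 0.
Solving: M_0 = 0, M_1 = 3, M_2 = 0.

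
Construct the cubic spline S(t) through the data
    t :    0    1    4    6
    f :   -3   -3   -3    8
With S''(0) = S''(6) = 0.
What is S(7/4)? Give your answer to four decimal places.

Let σ_i = S''(x_i). Step sizes h_i = 1, 3, 2; slopes of the chords Δ_i = (y_(i+1) - y_i)/h_i = 0, 0, 11/2.
  1·σ_0 + 8·σ_1 + 3·σ_2 = 6(Δ_1 - Δ_0) = 0
  3·σ_1 + 10·σ_2 + 2·σ_3 = 6(Δ_2 - Δ_1) = 33
Natural end conditions: σ_0 = σ_3 = 0.
Solving: σ_0 = 0, σ_1 = -99/71, σ_2 = 264/71, σ_3 = 0.
On [1, 4], S(t) = -3 - 33/71·(t - 1) - 99/142·(t - 1)² + 121/426·(t - 1)³.
With (t - 1) = 3/4: S(7/4) = -32907/9088.

-3.6209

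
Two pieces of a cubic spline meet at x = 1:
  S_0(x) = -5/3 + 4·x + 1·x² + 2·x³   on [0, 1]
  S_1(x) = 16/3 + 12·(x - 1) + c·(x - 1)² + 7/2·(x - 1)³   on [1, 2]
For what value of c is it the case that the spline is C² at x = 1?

S_0''(x) = 2 + 12·x, so S_0''(1) = 14. On the right, S_1''(1) = 2c, so c = 7.

7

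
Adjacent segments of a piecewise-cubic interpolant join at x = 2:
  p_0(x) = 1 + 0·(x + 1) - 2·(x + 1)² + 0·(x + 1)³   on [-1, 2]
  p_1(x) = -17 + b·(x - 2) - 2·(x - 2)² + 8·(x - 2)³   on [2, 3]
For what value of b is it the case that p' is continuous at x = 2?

p_0'(x) = 0 - 4·(x + 1) + 0·(x + 1)², so p_0'(2) = -12. On the right, p_1'(2) = b, so b = -12.

-12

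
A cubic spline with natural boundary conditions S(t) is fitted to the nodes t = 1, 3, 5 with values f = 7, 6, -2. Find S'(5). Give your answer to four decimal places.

-4.8750

Let M_i = S''(x_i). Step sizes h_i = 2, 2; slopes of the chords Δ_i = (y_(i+1) - y_i)/h_i = -1/2, -4.
  2·M_0 + 8·M_1 + 2·M_2 = 6(Δ_1 - Δ_0) = -21
Natural end conditions: M_0 = M_2 = 0.
Forward elimination and back-substitution give M_0 = 0, M_1 = -21/8, M_2 = 0.
On [3, 5], S'(t) = b_1 + 2c_1·(t - 3) + 3d_1·(t - 3)² with b_1 = Δ_1 - h_1(2M_1 + M_2)/6 = -9/4, c_1 = M_1/2 = -21/16, d_1 = (M_2 - M_1)/(6h_1) = 7/32. So S'(5) = -39/8.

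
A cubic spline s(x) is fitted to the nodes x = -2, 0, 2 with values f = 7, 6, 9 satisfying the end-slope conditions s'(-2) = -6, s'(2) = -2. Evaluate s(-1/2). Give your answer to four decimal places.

Let M_i = s''(x_i). Step sizes h_i = 2, 2; slopes of the chords Δ_i = (y_(i+1) - y_i)/h_i = -1/2, 3/2.
  2·M_0 + 8·M_1 + 2·M_2 = 6(Δ_1 - Δ_0) = 12
Clamped end conditions give two more equations: 2h_0·M_0 + h_0·M_1 = 6(Δ_0 - s'(-2)) = 33 and h_1·M_1 + 2h_1·M_2 = 6(s'(2) - Δ_1) = -21.
Forward elimination and back-substitution give M_0 = 31/4, M_1 = 1, M_2 = -23/4.
On [-2, 0], s(x) = 7 - 6·(x + 2) + 31/8·(x + 2)² - 9/16·(x + 2)³.
With (x + 2) = 3/2: s(-1/2) = 617/128.

4.8203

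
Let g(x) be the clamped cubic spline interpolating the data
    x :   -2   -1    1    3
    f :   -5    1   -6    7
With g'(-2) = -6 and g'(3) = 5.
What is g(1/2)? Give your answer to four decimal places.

With σ_i denoting the second derivative at x_i, h_i = 1, 2, 2, and Δ_i = (y_(i+1) − y_i)/h_i = 6, -7/2, 13/2:
  1·σ_0 + 6·σ_1 + 2·σ_2 = 6(Δ_1 - Δ_0) = -57
  2·σ_1 + 8·σ_2 + 2·σ_3 = 6(Δ_2 - Δ_1) = 60
Clamped end conditions give two more equations: 2h_0·σ_0 + h_0·σ_1 = 6(Δ_0 - g'(-2)) = 72 and h_2·σ_2 + 2h_2·σ_3 = 6(g'(3) - Δ_2) = -9.
Forward elimination and back-substitution give σ_0 = 1088/23, σ_1 = -520/23, σ_2 = 721/46, σ_3 = -232/23.
On [-1, 1], g(x) = 1 + 146/23·(x + 1) - 260/23·(x + 1)² + 587/184·(x + 1)³.
With (x + 1) = 3/2: g(1/2) = -6103/1472.

-4.1461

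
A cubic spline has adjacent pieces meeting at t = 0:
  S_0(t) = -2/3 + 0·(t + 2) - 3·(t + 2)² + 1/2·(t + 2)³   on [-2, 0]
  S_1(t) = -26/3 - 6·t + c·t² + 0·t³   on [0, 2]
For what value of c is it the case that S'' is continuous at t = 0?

0

S_0''(t) = -6 + 3·(t + 2), so S_0''(0) = 0. On the right, S_1''(0) = 2c, so c = 0.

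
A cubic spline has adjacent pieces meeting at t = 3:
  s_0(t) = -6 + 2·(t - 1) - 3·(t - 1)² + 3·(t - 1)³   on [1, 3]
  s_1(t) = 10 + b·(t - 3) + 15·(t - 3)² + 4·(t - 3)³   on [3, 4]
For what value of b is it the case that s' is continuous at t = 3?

s_0'(t) = 2 - 6·(t - 1) + 9·(t - 1)², so s_0'(3) = 26. On the right, s_1'(3) = b, so b = 26.

26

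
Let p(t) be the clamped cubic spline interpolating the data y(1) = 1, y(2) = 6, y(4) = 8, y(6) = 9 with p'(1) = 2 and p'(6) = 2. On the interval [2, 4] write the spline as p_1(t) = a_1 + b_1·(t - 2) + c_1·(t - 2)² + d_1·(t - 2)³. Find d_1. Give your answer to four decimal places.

Put M_i = p'' at the i-th knot. Here h = (1, 2, 2) and Δ = (5, 1, 1/2), so the interior equations h_(i-1)·M_(i-1) + 2(h_(i-1)+h_i)·M_i + h_i·M_(i+1) = 6(Δ_i − Δ_(i-1)) read
  1·M_0 + 6·M_1 + 2·M_2 = 6(Δ_1 - Δ_0) = -24
  2·M_1 + 8·M_2 + 2·M_3 = 6(Δ_2 - Δ_1) = -3
Clamped end conditions give two more equations: 2h_0·M_0 + h_0·M_1 = 6(Δ_0 - p'(1)) = 18 and h_2·M_2 + 2h_2·M_3 = 6(p'(6) - Δ_2) = 9.
Solving the tridiagonal system: M_0 = 279/23, M_1 = -144/23, M_2 = 33/46, M_3 = 87/46.
On [2, 4], with p_1(t) = a_1 + b_1·(t - 2) + c_1·(t - 2)² + d_1·(t - 2)³: c_1 = M_1/2 = -72/23, d_1 = (M_2 - M_1)/(6h_1) = 107/184, b_1 = Δ_1 - h_1(2M_1 + M_2)/6 = 227/46.

0.5815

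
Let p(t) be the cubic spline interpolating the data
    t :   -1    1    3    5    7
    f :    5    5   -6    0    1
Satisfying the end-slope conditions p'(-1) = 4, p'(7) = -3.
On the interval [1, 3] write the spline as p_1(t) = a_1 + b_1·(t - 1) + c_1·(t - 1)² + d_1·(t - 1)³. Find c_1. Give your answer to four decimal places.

Put m_i = p'' at the i-th knot. Here h = (2, 2, 2, 2) and Δ = (0, -11/2, 3, 1/2), so the interior equations h_(i-1)·m_(i-1) + 2(h_(i-1)+h_i)·m_i + h_i·m_(i+1) = 6(Δ_i − Δ_(i-1)) read
  2·m_0 + 8·m_1 + 2·m_2 = 6(Δ_1 - Δ_0) = -33
  2·m_1 + 8·m_2 + 2·m_3 = 6(Δ_2 - Δ_1) = 51
  2·m_2 + 8·m_3 + 2·m_4 = 6(Δ_3 - Δ_2) = -15
Clamped end conditions give two more equations: 2h_0·m_0 + h_0·m_1 = 6(Δ_0 - p'(-1)) = -24 and h_3·m_3 + 2h_3·m_4 = 6(p'(7) - Δ_3) = -21.
Forward elimination and back-substitution give m_0 = -23/7, m_1 = -38/7, m_2 = 17/2, m_3 = -43/14, m_4 = -26/7.
On [1, 3], with p_1(t) = a_1 + b_1·(t - 1) + c_1·(t - 1)² + d_1·(t - 1)³: c_1 = m_1/2 = -19/7, d_1 = (m_2 - m_1)/(6h_1) = 65/56, b_1 = Δ_1 - h_1(2m_1 + m_2)/6 = -33/7.

-2.7143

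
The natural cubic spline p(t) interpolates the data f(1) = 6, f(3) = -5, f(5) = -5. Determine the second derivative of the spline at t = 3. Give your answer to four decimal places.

Write m_i for p''(x_i). With h_i = 2, 2 and divided differences Δ_i = -11/2, 0, the continuity of p' gives the tridiagonal system
  2·m_0 + 8·m_1 + 2·m_2 = 6(Δ_1 - Δ_0) = 33
Natural end conditions: m_0 = m_2 = 0.
Forward elimination and back-substitution give m_0 = 0, m_1 = 33/8, m_2 = 0.

4.1250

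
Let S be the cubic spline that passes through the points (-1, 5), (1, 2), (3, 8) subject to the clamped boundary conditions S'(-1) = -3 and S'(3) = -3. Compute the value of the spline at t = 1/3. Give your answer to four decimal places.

1.5556

Put M_i = S'' at the i-th knot. Here h = (2, 2) and Δ = (-3/2, 3), so the interior equations h_(i-1)·M_(i-1) + 2(h_(i-1)+h_i)·M_i + h_i·M_(i+1) = 6(Δ_i − Δ_(i-1)) read
  2·M_0 + 8·M_1 + 2·M_2 = 6(Δ_1 - Δ_0) = 27
Clamped end conditions give two more equations: 2h_0·M_0 + h_0·M_1 = 6(Δ_0 - S'(-1)) = 9 and h_1·M_1 + 2h_1·M_2 = 6(S'(3) - Δ_1) = -36.
Hence M_0 = -9/8, M_1 = 27/4, M_2 = -99/8.
On [-1, 1], S(t) = 5 - 3·(t + 1) - 9/16·(t + 1)² + 21/32·(t + 1)³.
With (t + 1) = 4/3: S(1/3) = 14/9.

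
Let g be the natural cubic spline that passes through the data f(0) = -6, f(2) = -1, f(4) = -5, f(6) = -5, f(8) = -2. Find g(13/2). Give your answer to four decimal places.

With m_i denoting the second derivative at x_i, h_i = 2, 2, 2, 2, and Δ_i = (y_(i+1) − y_i)/h_i = 5/2, -2, 0, 3/2:
  2·m_0 + 8·m_1 + 2·m_2 = 6(Δ_1 - Δ_0) = -27
  2·m_1 + 8·m_2 + 2·m_3 = 6(Δ_2 - Δ_1) = 12
  2·m_2 + 8·m_3 + 2·m_4 = 6(Δ_3 - Δ_2) = 9
Natural end conditions: m_0 = m_4 = 0.
Forward elimination and back-substitution give m_0 = 0, m_1 = -111/28, m_2 = 33/14, m_3 = 15/28, m_4 = 0.
On [6, 8], g(x) = -5 + 8/7·(x - 6) + 15/56·(x - 6)² - 5/112·(x - 6)³.
With (x - 6) = 1/2: g(13/2) = -559/128.

-4.3672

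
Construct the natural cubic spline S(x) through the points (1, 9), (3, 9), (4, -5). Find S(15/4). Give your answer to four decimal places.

-0.9531

Let M_i = S''(x_i). Step sizes h_i = 2, 1; slopes of the chords Δ_i = (y_(i+1) - y_i)/h_i = 0, -14.
  2·M_0 + 6·M_1 + 1·M_2 = 6(Δ_1 - Δ_0) = -84
Natural end conditions: M_0 = M_2 = 0.
Hence M_0 = 0, M_1 = -14, M_2 = 0.
On [3, 4], S(x) = 9 - 28/3·(x - 3) - 7·(x - 3)² + 7/3·(x - 3)³.
With (x - 3) = 3/4: S(15/4) = -61/64.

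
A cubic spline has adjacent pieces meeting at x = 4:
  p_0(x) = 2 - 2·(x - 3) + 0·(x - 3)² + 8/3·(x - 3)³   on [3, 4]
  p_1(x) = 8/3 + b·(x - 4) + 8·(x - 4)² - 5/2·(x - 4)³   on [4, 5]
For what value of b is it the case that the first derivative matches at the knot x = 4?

6

p_0'(x) = -2 + 0·(x - 3) + 8·(x - 3)², so p_0'(4) = 6. On the right, p_1'(4) = b, so b = 6.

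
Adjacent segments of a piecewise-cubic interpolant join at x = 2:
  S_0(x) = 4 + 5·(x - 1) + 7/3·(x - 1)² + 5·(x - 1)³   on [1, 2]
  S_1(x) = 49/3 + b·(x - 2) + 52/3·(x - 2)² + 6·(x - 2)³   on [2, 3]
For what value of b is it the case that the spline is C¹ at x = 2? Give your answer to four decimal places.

24.6667

S_0'(x) = 5 + 14/3·(x - 1) + 15·(x - 1)², so S_0'(2) = 74/3. On the right, S_1'(2) = b, so b = 74/3.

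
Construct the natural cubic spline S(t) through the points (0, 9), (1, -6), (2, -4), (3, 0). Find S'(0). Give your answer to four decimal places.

-19.4000

Put M_i = S'' at the i-th knot. Here h = (1, 1, 1) and Δ = (-15, 2, 4), so the interior equations h_(i-1)·M_(i-1) + 2(h_(i-1)+h_i)·M_i + h_i·M_(i+1) = 6(Δ_i − Δ_(i-1)) read
  1·M_0 + 4·M_1 + 1·M_2 = 6(Δ_1 - Δ_0) = 102
  1·M_1 + 4·M_2 + 1·M_3 = 6(Δ_2 - Δ_1) = 12
Natural end conditions: M_0 = M_3 = 0.
Solving: M_0 = 0, M_1 = 132/5, M_2 = -18/5, M_3 = 0.
On [0, 1], S'(t) = b_0 + 2c_0·t + 3d_0·t² with b_0 = Δ_0 - h_0(2M_0 + M_1)/6 = -97/5, c_0 = M_0/2 = 0, d_0 = (M_1 - M_0)/(6h_0) = 22/5. So S'(0) = -97/5.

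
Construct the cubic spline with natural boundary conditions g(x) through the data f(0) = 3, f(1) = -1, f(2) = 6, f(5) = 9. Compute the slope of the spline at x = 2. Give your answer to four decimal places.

7.7742

Let M_i = g''(x_i). Step sizes h_i = 1, 1, 3; slopes of the chords Δ_i = (y_(i+1) - y_i)/h_i = -4, 7, 1.
  1·M_0 + 4·M_1 + 1·M_2 = 6(Δ_1 - Δ_0) = 66
  1·M_1 + 8·M_2 + 3·M_3 = 6(Δ_2 - Δ_1) = -36
Natural end conditions: M_0 = M_3 = 0.
Hence M_0 = 0, M_1 = 564/31, M_2 = -210/31, M_3 = 0.
On [2, 5], g'(x) = b_2 + 2c_2·(x - 2) + 3d_2·(x - 2)² with b_2 = Δ_2 - h_2(2M_2 + M_3)/6 = 241/31, c_2 = M_2/2 = -105/31, d_2 = (M_3 - M_2)/(6h_2) = 35/93. So g'(2) = 241/31.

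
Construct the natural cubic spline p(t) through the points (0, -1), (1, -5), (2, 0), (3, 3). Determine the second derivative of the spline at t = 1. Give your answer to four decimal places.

Write σ_i for p''(x_i). With h_i = 1, 1, 1 and divided differences Δ_i = -4, 5, 3, the continuity of p' gives the tridiagonal system
  1·σ_0 + 4·σ_1 + 1·σ_2 = 6(Δ_1 - Δ_0) = 54
  1·σ_1 + 4·σ_2 + 1·σ_3 = 6(Δ_2 - Δ_1) = -12
Natural end conditions: σ_0 = σ_3 = 0.
Solving the tridiagonal system: σ_0 = 0, σ_1 = 76/5, σ_2 = -34/5, σ_3 = 0.

15.2000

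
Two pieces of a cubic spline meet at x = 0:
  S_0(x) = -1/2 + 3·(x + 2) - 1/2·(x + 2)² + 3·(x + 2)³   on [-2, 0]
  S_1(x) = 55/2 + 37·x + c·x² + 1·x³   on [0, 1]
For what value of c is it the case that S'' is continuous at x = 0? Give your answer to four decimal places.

17.5000

S_0''(x) = -1 + 18·(x + 2), so S_0''(0) = 35. On the right, S_1''(0) = 2c, so c = 35/2.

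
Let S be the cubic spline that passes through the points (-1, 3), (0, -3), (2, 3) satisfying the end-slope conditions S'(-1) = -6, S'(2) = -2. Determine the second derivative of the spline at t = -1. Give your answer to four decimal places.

-7.6667

With σ_i denoting the second derivative at x_i, h_i = 1, 2, and Δ_i = (y_(i+1) − y_i)/h_i = -6, 3:
  1·σ_0 + 6·σ_1 + 2·σ_2 = 6(Δ_1 - Δ_0) = 54
Clamped end conditions give two more equations: 2h_0·σ_0 + h_0·σ_1 = 6(Δ_0 - S'(-1)) = 0 and h_1·σ_1 + 2h_1·σ_2 = 6(S'(2) - Δ_1) = -30.
Forward elimination and back-substitution give σ_0 = -23/3, σ_1 = 46/3, σ_2 = -91/6.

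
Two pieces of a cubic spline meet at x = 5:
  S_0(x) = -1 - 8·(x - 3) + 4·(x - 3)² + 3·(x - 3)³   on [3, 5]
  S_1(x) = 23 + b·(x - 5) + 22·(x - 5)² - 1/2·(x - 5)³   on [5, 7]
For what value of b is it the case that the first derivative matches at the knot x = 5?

44

S_0'(x) = -8 + 8·(x - 3) + 9·(x - 3)², so S_0'(5) = 44. On the right, S_1'(5) = b, so b = 44.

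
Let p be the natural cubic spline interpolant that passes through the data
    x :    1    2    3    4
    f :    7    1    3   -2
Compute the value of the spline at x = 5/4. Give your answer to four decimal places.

Write M_i for p''(x_i). With h_i = 1, 1, 1 and divided differences Δ_i = -6, 2, -5, the continuity of p' gives the tridiagonal system
  1·M_0 + 4·M_1 + 1·M_2 = 6(Δ_1 - Δ_0) = 48
  1·M_1 + 4·M_2 + 1·M_3 = 6(Δ_2 - Δ_1) = -42
Natural end conditions: M_0 = M_3 = 0.
Forward elimination and back-substitution give M_0 = 0, M_1 = 78/5, M_2 = -72/5, M_3 = 0.
On [1, 2], p(x) = 7 - 43/5·(x - 1) + 0·(x - 1)² + 13/5·(x - 1)³.
With (x - 1) = 1/4: p(5/4) = 313/64.

4.8906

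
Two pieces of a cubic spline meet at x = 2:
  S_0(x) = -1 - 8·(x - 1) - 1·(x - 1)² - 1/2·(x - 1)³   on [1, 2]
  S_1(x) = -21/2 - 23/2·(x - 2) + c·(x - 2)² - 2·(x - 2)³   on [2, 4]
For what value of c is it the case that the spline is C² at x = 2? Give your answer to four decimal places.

S_0''(x) = -2 - 3·(x - 1), so S_0''(2) = -5. On the right, S_1''(2) = 2c, so c = -5/2.

-2.5000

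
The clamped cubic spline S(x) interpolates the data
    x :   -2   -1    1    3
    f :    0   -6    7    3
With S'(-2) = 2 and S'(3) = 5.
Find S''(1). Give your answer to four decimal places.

With m_i denoting the second derivative at x_i, h_i = 1, 2, 2, and Δ_i = (y_(i+1) − y_i)/h_i = -6, 13/2, -2:
  1·m_0 + 6·m_1 + 2·m_2 = 6(Δ_1 - Δ_0) = 75
  2·m_1 + 8·m_2 + 2·m_3 = 6(Δ_2 - Δ_1) = -51
Clamped end conditions give two more equations: 2h_0·m_0 + h_0·m_1 = 6(Δ_0 - S'(-2)) = -48 and h_2·m_2 + 2h_2·m_3 = 6(S'(3) - Δ_2) = 42.
Forward elimination and back-substitution give m_0 = -831/23, m_1 = 558/23, m_2 = -396/23, m_3 = 879/46.

-17.2174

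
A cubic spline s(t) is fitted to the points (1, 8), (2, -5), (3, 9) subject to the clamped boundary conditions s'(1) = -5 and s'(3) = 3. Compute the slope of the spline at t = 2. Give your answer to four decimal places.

Put m_i = s'' at the i-th knot. Here h = (1, 1) and Δ = (-13, 14), so the interior equations h_(i-1)·m_(i-1) + 2(h_(i-1)+h_i)·m_i + h_i·m_(i+1) = 6(Δ_i − Δ_(i-1)) read
  1·m_0 + 4·m_1 + 1·m_2 = 6(Δ_1 - Δ_0) = 162
Clamped end conditions give two more equations: 2h_0·m_0 + h_0·m_1 = 6(Δ_0 - s'(1)) = -48 and h_1·m_1 + 2h_1·m_2 = 6(s'(3) - Δ_1) = -66.
Hence m_0 = -121/2, m_1 = 73, m_2 = -139/2.
On [2, 3], s'(t) = b_1 + 2c_1·(t - 2) + 3d_1·(t - 2)² with b_1 = Δ_1 - h_1(2m_1 + m_2)/6 = 5/4, c_1 = m_1/2 = 73/2, d_1 = (m_2 - m_1)/(6h_1) = -95/4. So s'(2) = 5/4.

1.2500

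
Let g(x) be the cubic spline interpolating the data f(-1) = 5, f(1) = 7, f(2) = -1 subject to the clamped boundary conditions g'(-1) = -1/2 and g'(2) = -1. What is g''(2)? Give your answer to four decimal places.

29.8333

Write M_i for g''(x_i). With h_i = 2, 1 and divided differences Δ_i = 1, -8, the continuity of g' gives the tridiagonal system
  2·M_0 + 6·M_1 + 1·M_2 = 6(Δ_1 - Δ_0) = -54
Clamped end conditions give two more equations: 2h_0·M_0 + h_0·M_1 = 6(Δ_0 - g'(-1)) = 9 and h_1·M_1 + 2h_1·M_2 = 6(g'(2) - Δ_1) = 42.
Hence M_0 = 133/12, M_1 = -53/3, M_2 = 179/6.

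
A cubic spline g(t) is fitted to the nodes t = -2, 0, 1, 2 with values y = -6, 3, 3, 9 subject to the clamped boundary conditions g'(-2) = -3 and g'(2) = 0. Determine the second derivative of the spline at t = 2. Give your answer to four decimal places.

-27.6818

With σ_i denoting the second derivative at x_i, h_i = 2, 1, 1, and Δ_i = (y_(i+1) − y_i)/h_i = 9/2, 0, 6:
  2·σ_0 + 6·σ_1 + 1·σ_2 = 6(Δ_1 - Δ_0) = -27
  1·σ_1 + 4·σ_2 + 1·σ_3 = 6(Δ_2 - Δ_1) = 36
Clamped end conditions give two more equations: 2h_0·σ_0 + h_0·σ_1 = 6(Δ_0 - g'(-2)) = 45 and h_2·σ_2 + 2h_2·σ_3 = 6(g'(2) - Δ_2) = -36.
Solving the tridiagonal system: σ_0 = 399/22, σ_1 = -303/22, σ_2 = 213/11, σ_3 = -609/22.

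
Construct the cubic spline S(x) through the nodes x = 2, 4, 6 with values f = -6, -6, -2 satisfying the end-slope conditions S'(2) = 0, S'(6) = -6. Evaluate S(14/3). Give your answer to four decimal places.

-3.1852

Write M_i for S''(x_i). With h_i = 2, 2 and divided differences Δ_i = 0, 2, the continuity of S' gives the tridiagonal system
  2·M_0 + 8·M_1 + 2·M_2 = 6(Δ_1 - Δ_0) = 12
Clamped end conditions give two more equations: 2h_0·M_0 + h_0·M_1 = 6(Δ_0 - S'(2)) = 0 and h_1·M_1 + 2h_1·M_2 = 6(S'(6) - Δ_1) = -48.
Forward elimination and back-substitution give M_0 = -3, M_1 = 6, M_2 = -15.
On [4, 6], S(x) = -6 + 3·(x - 4) + 3·(x - 4)² - 7/4·(x - 4)³.
With (x - 4) = 2/3: S(14/3) = -86/27.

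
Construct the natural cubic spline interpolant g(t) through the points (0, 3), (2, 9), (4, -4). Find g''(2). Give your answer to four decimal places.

Write σ_i for g''(x_i). With h_i = 2, 2 and divided differences Δ_i = 3, -13/2, the continuity of g' gives the tridiagonal system
  2·σ_0 + 8·σ_1 + 2·σ_2 = 6(Δ_1 - Δ_0) = -57
Natural end conditions: σ_0 = σ_2 = 0.
Solving the tridiagonal system: σ_0 = 0, σ_1 = -57/8, σ_2 = 0.

-7.1250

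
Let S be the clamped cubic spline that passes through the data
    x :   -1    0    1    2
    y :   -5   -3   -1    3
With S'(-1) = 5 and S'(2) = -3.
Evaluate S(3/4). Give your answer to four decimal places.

-2.0125

Let m_i = S''(x_i). Step sizes h_i = 1, 1, 1; slopes of the chords Δ_i = (y_(i+1) - y_i)/h_i = 2, 2, 4.
  1·m_0 + 4·m_1 + 1·m_2 = 6(Δ_1 - Δ_0) = 0
  1·m_1 + 4·m_2 + 1·m_3 = 6(Δ_2 - Δ_1) = 12
Clamped end conditions give two more equations: 2h_0·m_0 + h_0·m_1 = 6(Δ_0 - S'(-1)) = -18 and h_2·m_2 + 2h_2·m_3 = 6(S'(2) - Δ_2) = -42.
Forward elimination and back-substitution give m_0 = -134/15, m_1 = -2/15, m_2 = 142/15, m_3 = -386/15.
On [0, 1], S(x) = -3 + 7/15·x - 1/15·x² + 8/5·x³.
With x = 3/4: S(3/4) = -161/80.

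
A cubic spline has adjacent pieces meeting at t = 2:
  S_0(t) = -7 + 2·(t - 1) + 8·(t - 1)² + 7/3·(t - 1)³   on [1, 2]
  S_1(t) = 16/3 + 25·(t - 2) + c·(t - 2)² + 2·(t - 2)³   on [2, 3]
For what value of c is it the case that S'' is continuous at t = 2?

S_0''(t) = 16 + 14·(t - 1), so S_0''(2) = 30. On the right, S_1''(2) = 2c, so c = 15.

15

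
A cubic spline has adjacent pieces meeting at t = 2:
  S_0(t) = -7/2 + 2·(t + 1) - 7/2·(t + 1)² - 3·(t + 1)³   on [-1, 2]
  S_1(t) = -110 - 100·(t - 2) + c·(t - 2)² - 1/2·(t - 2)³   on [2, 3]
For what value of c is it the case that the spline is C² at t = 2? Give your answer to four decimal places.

S_0''(t) = -7 - 18·(t + 1), so S_0''(2) = -61. On the right, S_1''(2) = 2c, so c = -61/2.

-30.5000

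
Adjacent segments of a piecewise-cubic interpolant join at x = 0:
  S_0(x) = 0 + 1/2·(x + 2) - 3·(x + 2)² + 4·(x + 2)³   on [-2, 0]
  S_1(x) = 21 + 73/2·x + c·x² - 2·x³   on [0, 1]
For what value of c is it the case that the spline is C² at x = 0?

21

S_0''(x) = -6 + 24·(x + 2), so S_0''(0) = 42. On the right, S_1''(0) = 2c, so c = 21.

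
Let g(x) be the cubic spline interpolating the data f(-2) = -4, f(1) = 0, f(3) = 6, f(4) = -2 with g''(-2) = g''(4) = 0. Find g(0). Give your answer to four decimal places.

Let m_i = g''(x_i). Step sizes h_i = 3, 2, 1; slopes of the chords Δ_i = (y_(i+1) - y_i)/h_i = 4/3, 3, -8.
  3·m_0 + 10·m_1 + 2·m_2 = 6(Δ_1 - Δ_0) = 10
  2·m_1 + 6·m_2 + 1·m_3 = 6(Δ_2 - Δ_1) = -66
Natural end conditions: m_0 = m_3 = 0.
Solving the tridiagonal system: m_0 = 0, m_1 = 24/7, m_2 = -85/7, m_3 = 0.
On [-2, 1], g(x) = -4 - 8/21·(x + 2) + 0·(x + 2)² + 4/21·(x + 2)³.
With (x + 2) = 2: g(0) = -68/21.

-3.2381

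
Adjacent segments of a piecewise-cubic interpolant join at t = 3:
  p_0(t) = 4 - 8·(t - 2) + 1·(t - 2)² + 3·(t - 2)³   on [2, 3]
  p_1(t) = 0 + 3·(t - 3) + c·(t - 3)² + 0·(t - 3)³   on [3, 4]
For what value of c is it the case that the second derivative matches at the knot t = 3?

p_0''(t) = 2 + 18·(t - 2), so p_0''(3) = 20. On the right, p_1''(3) = 2c, so c = 10.

10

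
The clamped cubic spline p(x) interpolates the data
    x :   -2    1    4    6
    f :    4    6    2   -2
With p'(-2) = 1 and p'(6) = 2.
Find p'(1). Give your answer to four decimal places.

0.0526

Let M_i = p''(x_i). Step sizes h_i = 3, 3, 2; slopes of the chords Δ_i = (y_(i+1) - y_i)/h_i = 2/3, -4/3, -2.
  3·M_0 + 12·M_1 + 3·M_2 = 6(Δ_1 - Δ_0) = -12
  3·M_1 + 10·M_2 + 2·M_3 = 6(Δ_2 - Δ_1) = -4
Clamped end conditions give two more equations: 2h_0·M_0 + h_0·M_1 = 6(Δ_0 - p'(-2)) = -2 and h_2·M_2 + 2h_2·M_3 = 6(p'(6) - Δ_2) = 24.
Hence M_0 = -2/57, M_1 = -34/57, M_2 = -30/19, M_3 = 129/19.
On [1, 4], p'(x) = b_1 + 2c_1·(x - 1) + 3d_1·(x - 1)² with b_1 = Δ_1 - h_1(2M_1 + M_2)/6 = 1/19, c_1 = M_1/2 = -17/57, d_1 = (M_2 - M_1)/(6h_1) = -28/513. So p'(1) = 1/19.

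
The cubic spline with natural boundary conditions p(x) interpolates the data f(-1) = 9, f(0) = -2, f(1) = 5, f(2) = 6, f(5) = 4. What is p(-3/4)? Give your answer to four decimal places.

5.0290

Put M_i = p'' at the i-th knot. Here h = (1, 1, 1, 3) and Δ = (-11, 7, 1, -2/3), so the interior equations h_(i-1)·M_(i-1) + 2(h_(i-1)+h_i)·M_i + h_i·M_(i+1) = 6(Δ_i − Δ_(i-1)) read
  1·M_0 + 4·M_1 + 1·M_2 = 6(Δ_1 - Δ_0) = 108
  1·M_1 + 4·M_2 + 1·M_3 = 6(Δ_2 - Δ_1) = -36
  1·M_2 + 8·M_3 + 3·M_4 = 6(Δ_3 - Δ_2) = -10
Natural end conditions: M_0 = M_4 = 0.
Solving the tridiagonal system: M_0 = 0, M_1 = 1813/58, M_2 = -494/29, M_3 = 51/58, M_4 = 0.
On [-1, 0], p(x) = 9 - 5641/348·(x + 1) + 0·(x + 1)² + 1813/348·(x + 1)³.
With (x + 1) = 1/4: p(-3/4) = 37335/7424.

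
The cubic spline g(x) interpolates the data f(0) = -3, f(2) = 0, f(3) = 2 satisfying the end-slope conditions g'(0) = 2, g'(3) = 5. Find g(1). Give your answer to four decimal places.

With M_i denoting the second derivative at x_i, h_i = 2, 1, and Δ_i = (y_(i+1) − y_i)/h_i = 3/2, 2:
  2·M_0 + 6·M_1 + 1·M_2 = 6(Δ_1 - Δ_0) = 3
Clamped end conditions give two more equations: 2h_0·M_0 + h_0·M_1 = 6(Δ_0 - g'(0)) = -3 and h_1·M_1 + 2h_1·M_2 = 6(g'(3) - Δ_1) = 18.
Solving: M_0 = -1/4, M_1 = -1, M_2 = 19/2.
On [0, 2], g(x) = -3 + 2·x - 1/8·x² - 1/16·x³.
With x = 1: g(1) = -19/16.

-1.1875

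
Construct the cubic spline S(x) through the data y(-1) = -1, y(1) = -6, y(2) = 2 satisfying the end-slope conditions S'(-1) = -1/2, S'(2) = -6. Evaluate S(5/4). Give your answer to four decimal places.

With m_i denoting the second derivative at x_i, h_i = 2, 1, and Δ_i = (y_(i+1) − y_i)/h_i = -5/2, 8:
  2·m_0 + 6·m_1 + 1·m_2 = 6(Δ_1 - Δ_0) = 63
Clamped end conditions give two more equations: 2h_0·m_0 + h_0·m_1 = 6(Δ_0 - S'(-1)) = -12 and h_1·m_1 + 2h_1·m_2 = 6(S'(2) - Δ_1) = -84.
Forward elimination and back-substitution give m_0 = -46/3, m_1 = 74/3, m_2 = -163/3.
On [1, 2], S(x) = -6 + 53/6·(x - 1) + 37/3·(x - 1)² - 79/6·(x - 1)³.
With (x - 1) = 1/4: S(5/4) = -413/128.

-3.2266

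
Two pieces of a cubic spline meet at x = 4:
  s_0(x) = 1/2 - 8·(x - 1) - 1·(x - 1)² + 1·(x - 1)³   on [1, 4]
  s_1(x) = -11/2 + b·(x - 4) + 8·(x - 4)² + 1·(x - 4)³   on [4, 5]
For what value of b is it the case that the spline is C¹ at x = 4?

s_0'(x) = -8 - 2·(x - 1) + 3·(x - 1)², so s_0'(4) = 13. On the right, s_1'(4) = b, so b = 13.

13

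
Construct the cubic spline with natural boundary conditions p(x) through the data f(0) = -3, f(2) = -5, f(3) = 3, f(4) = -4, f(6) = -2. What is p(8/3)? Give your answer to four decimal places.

1.4501

Put M_i = p'' at the i-th knot. Here h = (2, 1, 1, 2) and Δ = (-1, 8, -7, 1), so the interior equations h_(i-1)·M_(i-1) + 2(h_(i-1)+h_i)·M_i + h_i·M_(i+1) = 6(Δ_i − Δ_(i-1)) read
  2·M_0 + 6·M_1 + 1·M_2 = 6(Δ_1 - Δ_0) = 54
  1·M_1 + 4·M_2 + 1·M_3 = 6(Δ_2 - Δ_1) = -90
  1·M_2 + 6·M_3 + 2·M_4 = 6(Δ_3 - Δ_2) = 48
Natural end conditions: M_0 = M_4 = 0.
Hence M_0 = 0, M_1 = 305/22, M_2 = -321/11, M_3 = 283/22, M_4 = 0.
On [2, 3], p(x) = -5 + 272/33·(x - 2) + 305/44·(x - 2)² - 947/132·(x - 2)³.
With (x - 2) = 2/3: p(8/3) = 1292/891.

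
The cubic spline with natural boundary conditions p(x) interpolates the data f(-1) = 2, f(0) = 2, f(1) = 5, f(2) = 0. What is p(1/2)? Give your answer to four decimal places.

Write m_i for p''(x_i). With h_i = 1, 1, 1 and divided differences Δ_i = 0, 3, -5, the continuity of p' gives the tridiagonal system
  1·m_0 + 4·m_1 + 1·m_2 = 6(Δ_1 - Δ_0) = 18
  1·m_1 + 4·m_2 + 1·m_3 = 6(Δ_2 - Δ_1) = -48
Natural end conditions: m_0 = m_3 = 0.
Solving the tridiagonal system: m_0 = 0, m_1 = 8, m_2 = -14, m_3 = 0.
On [0, 1], p(x) = 2 + 8/3·x + 4·x² - 11/3·x³.
With x = 1/2: p(1/2) = 31/8.

3.8750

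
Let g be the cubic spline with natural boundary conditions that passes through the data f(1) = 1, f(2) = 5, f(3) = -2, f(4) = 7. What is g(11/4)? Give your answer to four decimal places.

Write M_i for g''(x_i). With h_i = 1, 1, 1 and divided differences Δ_i = 4, -7, 9, the continuity of g' gives the tridiagonal system
  1·M_0 + 4·M_1 + 1·M_2 = 6(Δ_1 - Δ_0) = -66
  1·M_1 + 4·M_2 + 1·M_3 = 6(Δ_2 - Δ_1) = 96
Natural end conditions: M_0 = M_3 = 0.
Forward elimination and back-substitution give M_0 = 0, M_1 = -24, M_2 = 30, M_3 = 0.
On [2, 3], g(x) = 5 - 4·(x - 2) - 12·(x - 2)² + 9·(x - 2)³.
With (x - 2) = 3/4: g(11/4) = -61/64.

-0.9531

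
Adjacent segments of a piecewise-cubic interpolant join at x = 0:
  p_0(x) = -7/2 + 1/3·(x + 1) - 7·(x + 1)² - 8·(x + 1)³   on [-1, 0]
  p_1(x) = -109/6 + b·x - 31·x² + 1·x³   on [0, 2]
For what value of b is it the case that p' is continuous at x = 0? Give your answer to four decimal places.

p_0'(x) = 1/3 - 14·(x + 1) - 24·(x + 1)², so p_0'(0) = -113/3. On the right, p_1'(0) = b, so b = -113/3.

-37.6667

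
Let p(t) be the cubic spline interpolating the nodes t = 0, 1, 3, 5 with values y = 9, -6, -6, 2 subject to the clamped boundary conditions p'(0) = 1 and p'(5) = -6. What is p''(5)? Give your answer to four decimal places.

Write m_i for p''(x_i). With h_i = 1, 2, 2 and divided differences Δ_i = -15, 0, 4, the continuity of p' gives the tridiagonal system
  1·m_0 + 6·m_1 + 2·m_2 = 6(Δ_1 - Δ_0) = 90
  2·m_1 + 8·m_2 + 2·m_3 = 6(Δ_2 - Δ_1) = 24
Clamped end conditions give two more equations: 2h_0·m_0 + h_0·m_1 = 6(Δ_0 - p'(0)) = -96 and h_2·m_2 + 2h_2·m_3 = 6(p'(5) - Δ_2) = -60.
Solving the tridiagonal system: m_0 = -1390/23, m_1 = 572/23, m_2 = 14/23, m_3 = -352/23.

-15.3043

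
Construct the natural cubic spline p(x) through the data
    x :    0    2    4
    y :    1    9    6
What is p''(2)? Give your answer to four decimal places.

Put σ_i = p'' at the i-th knot. Here h = (2, 2) and Δ = (4, -3/2), so the interior equations h_(i-1)·σ_(i-1) + 2(h_(i-1)+h_i)·σ_i + h_i·σ_(i+1) = 6(Δ_i − Δ_(i-1)) read
  2·σ_0 + 8·σ_1 + 2·σ_2 = 6(Δ_1 - Δ_0) = -33
Natural end conditions: σ_0 = σ_2 = 0.
Forward elimination and back-substitution give σ_0 = 0, σ_1 = -33/8, σ_2 = 0.

-4.1250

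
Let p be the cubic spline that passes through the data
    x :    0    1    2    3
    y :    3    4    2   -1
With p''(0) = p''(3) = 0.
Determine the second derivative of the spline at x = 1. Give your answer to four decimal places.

Write σ_i for p''(x_i). With h_i = 1, 1, 1 and divided differences Δ_i = 1, -2, -3, the continuity of p' gives the tridiagonal system
  1·σ_0 + 4·σ_1 + 1·σ_2 = 6(Δ_1 - Δ_0) = -18
  1·σ_1 + 4·σ_2 + 1·σ_3 = 6(Δ_2 - Δ_1) = -6
Natural end conditions: σ_0 = σ_3 = 0.
Solving the tridiagonal system: σ_0 = 0, σ_1 = -22/5, σ_2 = -2/5, σ_3 = 0.

-4.4000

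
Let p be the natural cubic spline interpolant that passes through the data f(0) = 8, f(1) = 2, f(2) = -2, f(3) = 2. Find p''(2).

12

Write σ_i for p''(x_i). With h_i = 1, 1, 1 and divided differences Δ_i = -6, -4, 4, the continuity of p' gives the tridiagonal system
  1·σ_0 + 4·σ_1 + 1·σ_2 = 6(Δ_1 - Δ_0) = 12
  1·σ_1 + 4·σ_2 + 1·σ_3 = 6(Δ_2 - Δ_1) = 48
Natural end conditions: σ_0 = σ_3 = 0.
Solving the tridiagonal system: σ_0 = 0, σ_1 = 0, σ_2 = 12, σ_3 = 0.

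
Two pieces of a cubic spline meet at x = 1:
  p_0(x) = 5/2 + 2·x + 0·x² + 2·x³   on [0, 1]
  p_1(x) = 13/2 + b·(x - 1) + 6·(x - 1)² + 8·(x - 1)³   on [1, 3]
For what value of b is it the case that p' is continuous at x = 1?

p_0'(x) = 2 + 0·x + 6·x², so p_0'(1) = 8. On the right, p_1'(1) = b, so b = 8.

8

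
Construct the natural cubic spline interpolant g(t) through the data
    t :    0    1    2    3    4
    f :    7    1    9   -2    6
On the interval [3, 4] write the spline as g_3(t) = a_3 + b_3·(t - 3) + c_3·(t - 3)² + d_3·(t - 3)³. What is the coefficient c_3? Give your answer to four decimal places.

20.0893

Write σ_i for g''(x_i). With h_i = 1, 1, 1, 1 and divided differences Δ_i = -6, 8, -11, 8, the continuity of g' gives the tridiagonal system
  1·σ_0 + 4·σ_1 + 1·σ_2 = 6(Δ_1 - Δ_0) = 84
  1·σ_1 + 4·σ_2 + 1·σ_3 = 6(Δ_2 - Δ_1) = -114
  1·σ_2 + 4·σ_3 + 1·σ_4 = 6(Δ_3 - Δ_2) = 114
Natural end conditions: σ_0 = σ_4 = 0.
Solving the tridiagonal system: σ_0 = 0, σ_1 = 915/28, σ_2 = -327/7, σ_3 = 1125/28, σ_4 = 0.
On [3, 4], with g_3(t) = a_3 + b_3·(t - 3) + c_3·(t - 3)² + d_3·(t - 3)³: c_3 = σ_3/2 = 1125/56, d_3 = (σ_4 - σ_3)/(6h_3) = -375/56, b_3 = Δ_3 - h_3(2σ_3 + σ_4)/6 = -151/28.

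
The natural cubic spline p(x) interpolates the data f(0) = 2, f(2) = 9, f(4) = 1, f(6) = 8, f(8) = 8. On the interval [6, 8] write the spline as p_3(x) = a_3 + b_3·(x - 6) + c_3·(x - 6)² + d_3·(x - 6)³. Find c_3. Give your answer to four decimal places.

Put M_i = p'' at the i-th knot. Here h = (2, 2, 2, 2) and Δ = (7/2, -4, 7/2, 0), so the interior equations h_(i-1)·M_(i-1) + 2(h_(i-1)+h_i)·M_i + h_i·M_(i+1) = 6(Δ_i − Δ_(i-1)) read
  2·M_0 + 8·M_1 + 2·M_2 = 6(Δ_1 - Δ_0) = -45
  2·M_1 + 8·M_2 + 2·M_3 = 6(Δ_2 - Δ_1) = 45
  2·M_2 + 8·M_3 + 2·M_4 = 6(Δ_3 - Δ_2) = -21
Natural end conditions: M_0 = M_4 = 0.
Hence M_0 = 0, M_1 = -219/28, M_2 = 123/14, M_3 = -135/28, M_4 = 0.
On [6, 8], with p_3(x) = a_3 + b_3·(x - 6) + c_3·(x - 6)² + d_3·(x - 6)³: c_3 = M_3/2 = -135/56, d_3 = (M_4 - M_3)/(6h_3) = 45/112, b_3 = Δ_3 - h_3(2M_3 + M_4)/6 = 45/14.

-2.4107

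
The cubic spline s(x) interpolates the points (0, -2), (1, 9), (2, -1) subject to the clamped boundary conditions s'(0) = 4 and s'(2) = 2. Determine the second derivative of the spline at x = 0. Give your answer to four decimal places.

51.5000

Put σ_i = s'' at the i-th knot. Here h = (1, 1) and Δ = (11, -10), so the interior equations h_(i-1)·σ_(i-1) + 2(h_(i-1)+h_i)·σ_i + h_i·σ_(i+1) = 6(Δ_i − Δ_(i-1)) read
  1·σ_0 + 4·σ_1 + 1·σ_2 = 6(Δ_1 - Δ_0) = -126
Clamped end conditions give two more equations: 2h_0·σ_0 + h_0·σ_1 = 6(Δ_0 - s'(0)) = 42 and h_1·σ_1 + 2h_1·σ_2 = 6(s'(2) - Δ_1) = 72.
Hence σ_0 = 103/2, σ_1 = -61, σ_2 = 133/2.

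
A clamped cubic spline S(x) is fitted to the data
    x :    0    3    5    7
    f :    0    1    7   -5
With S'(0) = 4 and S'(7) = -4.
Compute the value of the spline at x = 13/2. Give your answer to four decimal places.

-2.1799

Let M_i = S''(x_i). Step sizes h_i = 3, 2, 2; slopes of the chords Δ_i = (y_(i+1) - y_i)/h_i = 1/3, 3, -6.
  3·M_0 + 10·M_1 + 2·M_2 = 6(Δ_1 - Δ_0) = 16
  2·M_1 + 8·M_2 + 2·M_3 = 6(Δ_2 - Δ_1) = -54
Clamped end conditions give two more equations: 2h_0·M_0 + h_0·M_1 = 6(Δ_0 - S'(0)) = -22 and h_2·M_2 + 2h_2·M_3 = 6(S'(7) - Δ_2) = 12.
Hence M_0 = -716/111, M_1 = 206/37, M_2 = -376/37, M_3 = 299/37.
On [5, 7], S(x) = 7 - 71/37·(x - 5) - 188/37·(x - 5)² + 225/148·(x - 5)³.
With (x - 5) = 3/2: S(13/2) = -2581/1184.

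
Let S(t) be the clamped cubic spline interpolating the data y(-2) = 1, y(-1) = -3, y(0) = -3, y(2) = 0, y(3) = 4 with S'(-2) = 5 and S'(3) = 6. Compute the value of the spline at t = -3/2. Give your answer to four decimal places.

0.2163

With M_i denoting the second derivative at x_i, h_i = 1, 1, 2, 1, and Δ_i = (y_(i+1) − y_i)/h_i = -4, 0, 3/2, 4:
  1·M_0 + 4·M_1 + 1·M_2 = 6(Δ_1 - Δ_0) = 24
  1·M_1 + 6·M_2 + 2·M_3 = 6(Δ_2 - Δ_1) = 9
  2·M_2 + 6·M_3 + 1·M_4 = 6(Δ_3 - Δ_2) = 15
Clamped end conditions give two more equations: 2h_0·M_0 + h_0·M_1 = 6(Δ_0 - S'(-2)) = -54 and h_3·M_3 + 2h_3·M_4 = 6(S'(3) - Δ_3) = 12.
Forward elimination and back-substitution give M_0 = -4421/128, M_1 = 965/64, M_2 = -227/128, M_3 = 73/32, M_4 = 311/64.
On [-2, -1], S(t) = 1 + 5·(t + 2) - 4421/256·(t + 2)² + 2117/256·(t + 2)³.
With (t + 2) = 1/2: S(-3/2) = 443/2048.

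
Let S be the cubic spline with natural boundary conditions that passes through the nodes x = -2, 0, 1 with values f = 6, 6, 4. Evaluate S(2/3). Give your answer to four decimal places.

Let σ_i = S''(x_i). Step sizes h_i = 2, 1; slopes of the chords Δ_i = (y_(i+1) - y_i)/h_i = 0, -2.
  2·σ_0 + 6·σ_1 + 1·σ_2 = 6(Δ_1 - Δ_0) = -12
Natural end conditions: σ_0 = σ_2 = 0.
Solving the tridiagonal system: σ_0 = 0, σ_1 = -2, σ_2 = 0.
On [0, 1], S(x) = 6 - 4/3·x - 1·x² + 1/3·x³.
With x = 2/3: S(2/3) = 386/81.

4.7654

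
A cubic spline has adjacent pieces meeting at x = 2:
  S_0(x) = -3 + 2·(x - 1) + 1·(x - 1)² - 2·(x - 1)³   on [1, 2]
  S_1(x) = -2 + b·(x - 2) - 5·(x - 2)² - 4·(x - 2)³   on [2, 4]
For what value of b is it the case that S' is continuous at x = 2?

S_0'(x) = 2 + 2·(x - 1) - 6·(x - 1)², so S_0'(2) = -2. On the right, S_1'(2) = b, so b = -2.

-2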